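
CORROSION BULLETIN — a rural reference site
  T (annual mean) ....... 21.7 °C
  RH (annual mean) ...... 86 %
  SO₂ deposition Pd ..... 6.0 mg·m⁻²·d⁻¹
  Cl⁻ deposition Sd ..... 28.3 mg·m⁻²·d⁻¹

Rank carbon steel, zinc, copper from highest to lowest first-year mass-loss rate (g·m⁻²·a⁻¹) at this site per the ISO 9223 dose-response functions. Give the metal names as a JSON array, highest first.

carbon steel: temperature factor f = -0.054·(11.7) = -0.6318
  SO₂ term: 1.77·6.0^0.52·exp(0.02·86-0.6318) = 13.34
  Cl⁻ term: 0.102·28.3^0.62·exp(0.033·86+0.04·21.7) = 32.98
  sum: 13.34 + 32.98 → r_corr = 46.32 μm/a
  mass loss = 46.32 μm/a × 7.85 g/cm³ = 363.6 g·m⁻²·a⁻¹
zinc: temperature factor f = -0.071·(11.7) = -0.8307
  SO₂ term: 0.0129·6.0^0.44·exp(0.046·86-0.8307) = 0.6461
  Sd branch = 0.0175·Sd^0.57·e^(0.008·RH+0.085·T) = 1.48 μm/a
  sum: 0.6461 + 1.48 → r_corr = 2.127 μm/a
  mass loss = 2.127 μm/a × 7.14 g/cm³ = 15.18 g·m⁻²·a⁻¹
copper: temperature factor f = -0.080·(11.7) = -0.9360
  Pd branch = 0.0053·Pd^0.26·e^(0.059·RH+f) = 0.5293 μm/a
  Sd branch = 0.01025·Sd^0.27·e^(0.036·RH+0.049·T) = 1.618 μm/a
  sum: 0.5293 + 1.618 → r_corr = 2.148 μm/a
  mass loss = 2.148 μm/a × 8.96 g/cm³ = 19.24 g·m⁻²·a⁻¹
Ordering by g·m⁻²·a⁻¹: carbon steel (364) > copper (19.2) > zinc (15.2)

["carbon steel", "copper", "zinc"]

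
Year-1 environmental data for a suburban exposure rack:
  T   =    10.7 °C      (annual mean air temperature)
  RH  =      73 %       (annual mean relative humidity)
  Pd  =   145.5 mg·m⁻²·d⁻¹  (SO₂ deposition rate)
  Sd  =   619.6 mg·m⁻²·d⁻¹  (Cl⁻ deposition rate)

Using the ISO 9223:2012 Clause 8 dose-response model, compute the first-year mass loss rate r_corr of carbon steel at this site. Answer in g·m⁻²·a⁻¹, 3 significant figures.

r_corr = 1.50e+03 g·m⁻²·a⁻¹

carbon steel: temperature factor f = -0.054·(0.7) = -0.0378
  Pd branch = 1.77·Pd^0.52·e^(0.02·RH+f) = 97.79 μm/a
  Cl⁻ term: 0.102·619.6^0.62·exp(0.033·73+0.04·10.7) = 93.71
  sum: 97.79 + 93.71 → r_corr = 191.5 μm/a
Convert to mass loss: 191.5 μm/a × 7.85 g/cm³ = 1503 g·m⁻²·a⁻¹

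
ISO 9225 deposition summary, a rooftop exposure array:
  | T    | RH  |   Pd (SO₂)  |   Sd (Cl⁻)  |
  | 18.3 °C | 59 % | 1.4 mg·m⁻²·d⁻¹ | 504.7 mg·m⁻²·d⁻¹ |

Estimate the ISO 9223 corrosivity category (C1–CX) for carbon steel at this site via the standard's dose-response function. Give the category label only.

C4

carbon steel: T>10 °C ⇒ hinge -0.054·(18.3−10) = -0.4482
  sulphur-dioxide contribution → 4.383 μm/a
  chloride contribution → 70.46 μm/a
  total first-year rate 74.85 μm/a
Category bounds: 50…80 μm/a bracket r_corr ⇒ C4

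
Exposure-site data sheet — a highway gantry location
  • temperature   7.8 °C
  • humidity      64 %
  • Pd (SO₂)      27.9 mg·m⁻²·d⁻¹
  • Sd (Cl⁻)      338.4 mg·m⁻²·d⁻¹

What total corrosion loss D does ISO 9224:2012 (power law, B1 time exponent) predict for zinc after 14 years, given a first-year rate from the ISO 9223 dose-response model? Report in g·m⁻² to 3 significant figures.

D(14) = 155 g·m⁻²

zinc: temperature factor f = +0.038·(-2.2) = -0.0836
  Pd branch = 0.0129·Pd^0.44·e^(0.046·RH+f) = 0.9748 μm/a
  Sd branch = 0.0175·Sd^0.57·e^(0.008·RH+0.085·T) = 1.567 μm/a
  r_corr = 0.9748 + 1.567 = 2.542 μm/a
Power-law: D(14) = r_corr · 14^0.813
  D(14) = 2.542 × 14^0.813 = 2.542 × 8.547 = 21.73 μm
  Mass loss = 21.73 μm × 7.14 g/cm³ = 155.1 g·m⁻²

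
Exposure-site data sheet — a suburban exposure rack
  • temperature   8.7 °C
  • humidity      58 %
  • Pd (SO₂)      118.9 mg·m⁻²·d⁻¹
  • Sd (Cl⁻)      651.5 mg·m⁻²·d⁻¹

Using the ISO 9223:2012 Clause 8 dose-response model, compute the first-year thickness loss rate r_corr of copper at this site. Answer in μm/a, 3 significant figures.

r_corr = 1.21 μm/a

copper: T≤10 °C ⇒ hinge +0.126·(8.7−10) = -0.1638
  sulphur-dioxide contribution → 0.4774 μm/a
  chloride contribution → 0.7285 μm/a
  total first-year rate 1.206 μm/a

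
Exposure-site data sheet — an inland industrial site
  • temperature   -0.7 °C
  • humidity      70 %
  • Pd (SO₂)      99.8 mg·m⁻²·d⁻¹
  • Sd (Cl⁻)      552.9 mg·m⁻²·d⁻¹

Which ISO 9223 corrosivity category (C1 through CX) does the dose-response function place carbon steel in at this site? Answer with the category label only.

C4

carbon steel: temperature factor f = +0.150·(-10.7) = -1.6050
  sulphur-dioxide contribution → 15.79 μm/a
  chloride contribution → 50.13 μm/a
  total first-year rate 65.92 μm/a
ISO 9223 Table 2 (carbon steel): 50 < 65.9 ≤ 80 μm/a ⇒ C4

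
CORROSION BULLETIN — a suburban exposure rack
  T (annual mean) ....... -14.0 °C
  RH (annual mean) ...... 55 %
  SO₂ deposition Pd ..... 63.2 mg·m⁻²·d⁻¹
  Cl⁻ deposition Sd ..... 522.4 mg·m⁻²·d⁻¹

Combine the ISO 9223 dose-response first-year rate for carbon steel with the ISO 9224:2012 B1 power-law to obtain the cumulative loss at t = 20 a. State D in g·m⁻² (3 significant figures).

D(20) = 699 g·m⁻²

carbon steel: temperature factor f = +0.150·(-24.0) = -3.6000
  Pd branch = 1.77·Pd^0.52·e^(0.02·RH+f) = 1.255 μm/a
  Cl⁻ term: 0.102·522.4^0.62·exp(0.033·55+0.04·-14.0) = 17.33
  r_corr = 1.255 + 17.33 = 18.59 μm/a
Power-law: D(20) = r_corr · 20^0.523
  D(20) = 18.59 × 20^0.523 = 18.59 × 4.791 = 89.04 μm
  Mass loss = 89.04 μm × 7.85 g/cm³ = 699 g·m⁻²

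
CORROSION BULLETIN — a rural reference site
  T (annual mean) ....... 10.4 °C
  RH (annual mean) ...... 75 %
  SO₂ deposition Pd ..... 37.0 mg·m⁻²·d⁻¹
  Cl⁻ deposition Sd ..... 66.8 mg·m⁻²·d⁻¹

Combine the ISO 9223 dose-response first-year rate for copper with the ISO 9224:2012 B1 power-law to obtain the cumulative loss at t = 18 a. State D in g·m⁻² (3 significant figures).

copper: temperature factor f = -0.080·(0.4) = -0.0320
  sulphur-dioxide contribution → 1.096 μm/a
  chloride contribution → 0.7895 μm/a
  total first-year rate 1.886 μm/a
Long-term exponent b (ISO 9224 Table 2, B1) = 0.667
  D(18) = 1.886 × 18^0.667 = 1.886 × 6.875 = 12.96 μm
  Mass loss = 12.96 μm × 8.96 g/cm³ = 116.2 g·m⁻²

D(18) = 116 g·m⁻²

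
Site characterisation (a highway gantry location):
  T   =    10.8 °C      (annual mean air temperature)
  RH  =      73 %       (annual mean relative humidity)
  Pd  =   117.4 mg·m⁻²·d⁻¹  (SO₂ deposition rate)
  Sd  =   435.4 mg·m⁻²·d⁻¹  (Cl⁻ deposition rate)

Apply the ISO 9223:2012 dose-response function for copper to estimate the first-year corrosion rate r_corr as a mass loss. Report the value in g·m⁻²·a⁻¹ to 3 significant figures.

copper: T>10 °C ⇒ hinge -0.080·(10.8−10) = -0.0640
  SO₂ term: 0.0053·117.4^0.26·exp(0.059·73-0.0640) = 1.274
  Cl⁻ term: 0.01025·435.4^0.27·exp(0.036·73+0.049·10.8) = 1.243
  sum: 1.274 + 1.243 → r_corr = 2.517 μm/a
Convert to mass loss: 2.517 μm/a × 8.96 g/cm³ = 22.55 g·m⁻²·a⁻¹

r_corr = 22.5 g·m⁻²·a⁻¹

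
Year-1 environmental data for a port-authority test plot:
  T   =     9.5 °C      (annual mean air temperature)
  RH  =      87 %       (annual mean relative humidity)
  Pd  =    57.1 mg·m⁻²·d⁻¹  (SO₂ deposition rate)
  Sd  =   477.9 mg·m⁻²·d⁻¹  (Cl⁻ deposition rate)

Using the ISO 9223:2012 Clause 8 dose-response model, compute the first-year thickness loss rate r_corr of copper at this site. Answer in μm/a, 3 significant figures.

copper: f(T) = +0.126·(T−10) [T≤10 °C] = -0.0630
  sulphur-dioxide contribution → 2.415 μm/a
  chloride contribution → 1.979 μm/a
  total first-year rate 4.394 μm/a

r_corr = 4.39 μm/a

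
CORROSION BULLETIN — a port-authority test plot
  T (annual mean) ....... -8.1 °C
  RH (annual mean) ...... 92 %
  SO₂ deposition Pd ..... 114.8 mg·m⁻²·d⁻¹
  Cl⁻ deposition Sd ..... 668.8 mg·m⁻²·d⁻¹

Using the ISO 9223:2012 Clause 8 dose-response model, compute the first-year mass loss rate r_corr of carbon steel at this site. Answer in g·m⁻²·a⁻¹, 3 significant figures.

r_corr = 749 g·m⁻²·a⁻¹

carbon steel: temperature factor f = +0.150·(-18.1) = -2.7150
  SO₂ term: 1.77·114.8^0.52·exp(0.02·92-2.7150) = 8.692
  Cl⁻ term: 0.102·668.8^0.62·exp(0.033·92+0.04·-8.1) = 86.71
  sum: 8.692 + 86.71 → r_corr = 95.41 μm/a
Convert to mass loss: 95.41 μm/a × 7.85 g/cm³ = 748.9 g·m⁻²·a⁻¹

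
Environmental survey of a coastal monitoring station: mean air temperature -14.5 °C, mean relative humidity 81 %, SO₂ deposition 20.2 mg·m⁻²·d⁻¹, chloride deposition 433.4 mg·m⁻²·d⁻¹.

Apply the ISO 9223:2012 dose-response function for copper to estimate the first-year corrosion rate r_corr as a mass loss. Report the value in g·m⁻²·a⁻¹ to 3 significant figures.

copper: temperature factor f = +0.126·(-24.5) = -3.0870
  Pd branch = 0.0053·Pd^0.26·e^(0.059·RH+f) = 0.06288 μm/a
  Sd branch = 0.01025·Sd^0.27·e^(0.036·RH+0.049·T) = 0.4792 μm/a
  sum: 0.06288 + 0.4792 → r_corr = 0.5421 μm/a
Convert to mass loss: 0.5421 μm/a × 8.96 g/cm³ = 4.857 g·m⁻²·a⁻¹

r_corr = 4.86 g·m⁻²·a⁻¹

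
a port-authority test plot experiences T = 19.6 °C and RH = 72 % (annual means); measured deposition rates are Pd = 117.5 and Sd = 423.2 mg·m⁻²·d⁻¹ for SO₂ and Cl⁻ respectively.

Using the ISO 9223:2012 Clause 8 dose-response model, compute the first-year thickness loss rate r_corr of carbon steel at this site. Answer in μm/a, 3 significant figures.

carbon steel: T>10 °C ⇒ hinge -0.054·(19.6−10) = -0.5184
  Pd branch = 1.77·Pd^0.52·e^(0.02·RH+f) = 53.04 μm/a
  Cl⁻ term: 0.102·423.2^0.62·exp(0.033·72+0.04·19.6) = 102.2
  r_corr = 53.04 + 102.2 = 155.2 μm/a

r_corr = 155 μm/a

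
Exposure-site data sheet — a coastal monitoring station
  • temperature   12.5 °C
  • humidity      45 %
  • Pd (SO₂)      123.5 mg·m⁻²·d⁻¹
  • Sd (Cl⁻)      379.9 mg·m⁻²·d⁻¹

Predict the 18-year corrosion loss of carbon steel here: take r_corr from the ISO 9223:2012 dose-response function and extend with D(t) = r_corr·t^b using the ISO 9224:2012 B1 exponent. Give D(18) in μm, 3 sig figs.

carbon steel: temperature factor f = -0.054·(2.5) = -0.1350
  SO₂ term: 1.77·123.5^0.52·exp(0.02·45-0.1350) = 46.55
  Cl⁻ term: 0.102·379.9^0.62·exp(0.033·45+0.04·12.5) = 29.52
  r_corr = 46.55 + 29.52 = 76.06 μm/a
ISO 9224: D(t) = r_corr · t^b with b = 0.523 (carbon steel, B1)
  D(18) = 76.06 × 18^0.523 = 76.06 × 4.534 = 344.9 μm

D(18) = 345 μm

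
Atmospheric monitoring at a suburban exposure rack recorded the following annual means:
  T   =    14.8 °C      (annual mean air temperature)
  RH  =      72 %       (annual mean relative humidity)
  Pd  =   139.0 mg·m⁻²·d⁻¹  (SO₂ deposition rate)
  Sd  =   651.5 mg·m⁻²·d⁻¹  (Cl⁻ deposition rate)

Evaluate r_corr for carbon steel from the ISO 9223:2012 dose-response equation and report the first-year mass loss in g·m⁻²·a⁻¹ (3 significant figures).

r_corr = 1.45e+03 g·m⁻²·a⁻¹

carbon steel: T>10 °C ⇒ hinge -0.054·(14.8−10) = -0.2592
  Pd branch = 1.77·Pd^0.52·e^(0.02·RH+f) = 75.02 μm/a
  Cl⁻ term: 0.102·651.5^0.62·exp(0.033·72+0.04·14.8) = 110.2
  r_corr = 75.02 + 110.2 = 185.2 μm/a
Convert to mass loss: 185.2 μm/a × 7.85 g/cm³ = 1454 g·m⁻²·a⁻¹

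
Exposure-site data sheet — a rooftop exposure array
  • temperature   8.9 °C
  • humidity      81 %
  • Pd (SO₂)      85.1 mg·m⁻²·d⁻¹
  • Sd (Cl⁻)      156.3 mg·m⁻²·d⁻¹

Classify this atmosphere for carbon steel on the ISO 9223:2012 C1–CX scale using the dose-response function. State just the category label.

C5

carbon steel: temperature factor f = +0.150·(-1.1) = -0.1650
  Pd branch = 1.77·Pd^0.52·e^(0.02·RH+f) = 76.46 μm/a
  Cl⁻ term: 0.102·156.3^0.62·exp(0.033·81+0.04·8.9) = 48.34
  sum: 76.46 + 48.34 → r_corr = 124.8 μm/a
125 μm/a falls in (80, 200] for carbon steel → category C5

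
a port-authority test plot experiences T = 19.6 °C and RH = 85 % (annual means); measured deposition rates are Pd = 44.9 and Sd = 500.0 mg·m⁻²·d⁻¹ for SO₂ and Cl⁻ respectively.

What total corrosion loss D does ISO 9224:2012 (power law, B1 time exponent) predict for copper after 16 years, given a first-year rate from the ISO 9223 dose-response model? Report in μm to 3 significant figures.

D(16) = 25.8 μm

copper: T>10 °C ⇒ hinge -0.080·(19.6−10) = -0.7680
  Pd branch = 0.0053·Pd^0.26·e^(0.059·RH+f) = 0.9961 μm/a
  Cl⁻ term: 0.01025·500.0^0.27·exp(0.036·85+0.049·19.6) = 3.058
  r_corr = 0.9961 + 3.058 = 4.054 μm/a
Power-law: D(16) = r_corr · 16^0.667
  D(16) = 4.054 × 16^0.667 = 4.054 × 6.355 = 25.77 μm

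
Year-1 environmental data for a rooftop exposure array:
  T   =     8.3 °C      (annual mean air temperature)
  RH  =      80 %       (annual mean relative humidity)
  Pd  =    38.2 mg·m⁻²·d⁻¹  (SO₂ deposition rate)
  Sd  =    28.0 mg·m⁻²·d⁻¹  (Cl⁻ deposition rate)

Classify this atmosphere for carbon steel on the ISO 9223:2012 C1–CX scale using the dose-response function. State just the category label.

C4

carbon steel: T≤10 °C ⇒ hinge +0.150·(8.3−10) = -0.2550
  SO₂ term: 1.77·38.2^0.52·exp(0.02·80-0.2550) = 45.16
  Cl⁻ term: 0.102·28.0^0.62·exp(0.033·80+0.04·8.3) = 15.72
  sum: 45.16 + 15.72 → r_corr = 60.89 μm/a
ISO 9223 Table 2 (carbon steel): 50 < 60.9 ≤ 80 μm/a ⇒ C4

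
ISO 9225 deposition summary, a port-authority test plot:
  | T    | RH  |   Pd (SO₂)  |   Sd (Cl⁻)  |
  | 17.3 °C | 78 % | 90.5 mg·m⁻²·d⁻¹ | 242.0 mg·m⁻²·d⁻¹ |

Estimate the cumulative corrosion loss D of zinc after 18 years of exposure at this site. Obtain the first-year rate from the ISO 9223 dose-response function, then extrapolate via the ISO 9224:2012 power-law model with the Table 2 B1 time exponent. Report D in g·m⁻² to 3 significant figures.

zinc: f(T) = -0.071·(T−10) [T>10 °C] = -0.5183
  Pd branch = 0.0129·Pd^0.44·e^(0.046·RH+f) = 2.017 μm/a
  Sd branch = 0.0175·Sd^0.57·e^(0.008·RH+0.085·T) = 3.247 μm/a
  sum: 2.017 + 3.247 → r_corr = 5.264 μm/a
Long-term exponent b (ISO 9224 Table 2, B1) = 0.813
  D(18) = 5.264 × 18^0.813 = 5.264 × 10.48 = 55.18 μm
  Mass loss = 55.18 μm × 7.14 g/cm³ = 394 g·m⁻²

D(18) = 394 g·m⁻²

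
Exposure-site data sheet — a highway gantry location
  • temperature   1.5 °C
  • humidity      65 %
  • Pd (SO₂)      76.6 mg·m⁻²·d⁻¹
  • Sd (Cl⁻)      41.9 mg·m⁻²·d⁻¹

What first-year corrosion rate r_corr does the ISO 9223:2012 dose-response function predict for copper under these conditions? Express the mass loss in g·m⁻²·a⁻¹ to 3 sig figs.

copper: f(T) = +0.126·(T−10) [T≤10 °C] = -1.0710
  Pd branch = 0.0053·Pd^0.26·e^(0.059·RH+f) = 0.2598 μm/a
  Cl⁻ term: 0.01025·41.9^0.27·exp(0.036·65+0.049·1.5) = 0.314
  r_corr = 0.2598 + 0.314 = 0.5737 μm/a
Convert to mass loss: 0.5737 μm/a × 8.96 g/cm³ = 5.141 g·m⁻²·a⁻¹

r_corr = 5.14 g·m⁻²·a⁻¹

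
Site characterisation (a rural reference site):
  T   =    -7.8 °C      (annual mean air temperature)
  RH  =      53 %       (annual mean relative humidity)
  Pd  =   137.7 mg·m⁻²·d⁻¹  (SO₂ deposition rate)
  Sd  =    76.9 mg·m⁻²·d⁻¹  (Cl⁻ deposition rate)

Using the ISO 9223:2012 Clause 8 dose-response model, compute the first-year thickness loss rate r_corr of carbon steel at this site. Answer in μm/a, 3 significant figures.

carbon steel: temperature factor f = +0.150·(-17.8) = -2.6700
  sulphur-dioxide contribution → 4.581 μm/a
  chloride contribution → 6.338 μm/a
  total first-year rate 10.92 μm/a

r_corr = 10.9 μm/a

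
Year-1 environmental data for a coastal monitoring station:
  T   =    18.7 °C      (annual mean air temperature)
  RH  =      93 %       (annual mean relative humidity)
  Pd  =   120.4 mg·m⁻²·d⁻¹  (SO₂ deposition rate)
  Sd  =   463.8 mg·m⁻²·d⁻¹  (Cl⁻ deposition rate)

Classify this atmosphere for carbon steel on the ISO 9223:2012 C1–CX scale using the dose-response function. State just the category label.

CX

carbon steel: T>10 °C ⇒ hinge -0.054·(18.7−10) = -0.4698
  Pd branch = 1.77·Pd^0.52·e^(0.02·RH+f) = 85.83 μm/a
  Cl⁻ term: 0.102·463.8^0.62·exp(0.033·93+0.04·18.7) = 208.7
  r_corr = 85.83 + 208.7 = 294.5 μm/a
294 μm/a falls in (200, 700] for carbon steel → category CX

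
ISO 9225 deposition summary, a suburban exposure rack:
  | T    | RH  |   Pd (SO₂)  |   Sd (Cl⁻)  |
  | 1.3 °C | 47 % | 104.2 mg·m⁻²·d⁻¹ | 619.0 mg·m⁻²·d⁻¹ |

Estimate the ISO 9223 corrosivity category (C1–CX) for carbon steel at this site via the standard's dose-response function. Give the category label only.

carbon steel: f(T) = +0.150·(T−10) [T≤10 °C] = -1.3050
  sulphur-dioxide contribution → 13.76 μm/a
  chloride contribution → 27.27 μm/a
  ⇒ r_corr(carbon steel) = 41.03 μm/a
Category bounds: 25…50 μm/a bracket r_corr ⇒ C3

C3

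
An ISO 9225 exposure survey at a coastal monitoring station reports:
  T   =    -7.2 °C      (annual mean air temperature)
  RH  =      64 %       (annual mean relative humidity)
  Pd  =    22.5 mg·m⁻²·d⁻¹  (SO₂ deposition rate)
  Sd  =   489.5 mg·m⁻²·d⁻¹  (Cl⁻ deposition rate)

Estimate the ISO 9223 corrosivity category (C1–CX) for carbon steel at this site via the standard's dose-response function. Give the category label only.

carbon steel: f(T) = +0.150·(T−10) [T≤10 °C] = -2.5800
  Pd branch = 1.77·Pd^0.52·e^(0.02·RH+f) = 2.435 μm/a
  Cl⁻ term: 0.102·489.5^0.62·exp(0.033·64+0.04·-7.2) = 29.4
  sum: 2.435 + 29.4 → r_corr = 31.84 μm/a
31.8 μm/a falls in (25, 50] for carbon steel → category C3

C3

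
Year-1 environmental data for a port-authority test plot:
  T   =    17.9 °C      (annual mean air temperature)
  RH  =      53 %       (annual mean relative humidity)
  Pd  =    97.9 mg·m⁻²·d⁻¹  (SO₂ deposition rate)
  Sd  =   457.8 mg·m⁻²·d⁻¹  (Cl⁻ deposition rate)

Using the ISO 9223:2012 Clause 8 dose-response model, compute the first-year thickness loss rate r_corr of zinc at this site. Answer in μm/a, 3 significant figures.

zinc: T>10 °C ⇒ hinge -0.071·(17.9−10) = -0.5609
  sulphur-dioxide contribution → 0.6335 μm/a
  chloride contribution → 4.023 μm/a
  ⇒ r_corr(zinc) = 4.656 μm/a

r_corr = 4.66 μm/a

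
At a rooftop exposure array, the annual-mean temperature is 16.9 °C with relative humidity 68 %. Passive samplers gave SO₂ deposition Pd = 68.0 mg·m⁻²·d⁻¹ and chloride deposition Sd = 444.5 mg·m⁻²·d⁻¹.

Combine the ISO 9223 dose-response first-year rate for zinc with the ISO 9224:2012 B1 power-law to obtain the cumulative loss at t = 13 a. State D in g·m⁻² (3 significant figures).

zinc: f(T) = -0.071·(T−10) [T>10 °C] = -0.4899
  sulphur-dioxide contribution → 1.155 μm/a
  chloride contribution → 4.097 μm/a
  ⇒ r_corr(zinc) = 5.252 μm/a
Long-term exponent b (ISO 9224 Table 2, B1) = 0.813
  D(13) = 5.252 × 13^0.813 = 5.252 × 8.047 = 42.26 μm
  Mass loss = 42.26 μm × 7.14 g/cm³ = 301.8 g·m⁻²

D(13) = 302 g·m⁻²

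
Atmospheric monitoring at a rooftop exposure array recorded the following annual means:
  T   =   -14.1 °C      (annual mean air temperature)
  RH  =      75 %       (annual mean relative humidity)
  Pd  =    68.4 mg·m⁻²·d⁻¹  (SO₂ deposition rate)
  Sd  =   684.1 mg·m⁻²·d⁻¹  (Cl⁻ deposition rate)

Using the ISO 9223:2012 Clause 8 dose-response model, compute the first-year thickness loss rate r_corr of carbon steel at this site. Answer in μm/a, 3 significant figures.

r_corr = 41.4 μm/a

carbon steel: temperature factor f = +0.150·(-24.1) = -3.6150
  sulphur-dioxide contribution → 1.922 μm/a
  chloride contribution → 39.47 μm/a
  ⇒ r_corr(carbon steel) = 41.4 μm/a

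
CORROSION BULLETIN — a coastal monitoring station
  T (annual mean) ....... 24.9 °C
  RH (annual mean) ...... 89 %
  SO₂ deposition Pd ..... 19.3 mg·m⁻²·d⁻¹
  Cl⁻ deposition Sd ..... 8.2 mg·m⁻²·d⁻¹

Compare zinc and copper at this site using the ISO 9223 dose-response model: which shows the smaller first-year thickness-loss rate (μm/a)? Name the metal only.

zinc

zinc: T>10 °C ⇒ hinge -0.071·(24.9−10) = -1.0579
  sulphur-dioxide contribution → 0.9881 μm/a
  chloride contribution → 0.9825 μm/a
  total first-year rate 1.971 μm/a
copper: temperature factor f = -0.080·(14.9) = -1.1920
  sulphur-dioxide contribution → 0.6627 μm/a
  chloride contribution → 1.509 μm/a
  ⇒ r_corr(copper) = 2.172 μm/a
Ordering by μm/a: copper (2.17) > zinc (1.97)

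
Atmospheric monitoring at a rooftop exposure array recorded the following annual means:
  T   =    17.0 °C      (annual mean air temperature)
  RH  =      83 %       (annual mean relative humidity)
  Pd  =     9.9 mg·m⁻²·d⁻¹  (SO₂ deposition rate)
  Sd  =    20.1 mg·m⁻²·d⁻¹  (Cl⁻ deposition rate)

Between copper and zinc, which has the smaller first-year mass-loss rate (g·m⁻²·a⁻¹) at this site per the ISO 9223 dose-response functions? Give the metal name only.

zinc

copper: temperature factor f = -0.080·(7.0) = -0.5600
  Pd branch = 0.0053·Pd^0.26·e^(0.059·RH+f) = 0.7357 μm/a
  Sd branch = 0.01025·Sd^0.27·e^(0.036·RH+0.049·T) = 1.052 μm/a
  sum: 0.7357 + 1.052 → r_corr = 1.788 μm/a
  mass loss = 1.788 μm/a × 8.96 g/cm³ = 16.02 g·m⁻²·a⁻¹
zinc: f(T) = -0.071·(T−10) [T>10 °C] = -0.4970
  SO₂ term: 0.0129·9.9^0.44·exp(0.046·83-0.4970) = 0.9794
  Cl⁻ term: 0.0175·20.1^0.57·exp(0.008·83+0.085·17.0) = 0.7976
  r_corr = 0.9794 + 0.7976 = 1.777 μm/a
  mass loss = 1.777 μm/a × 7.14 g/cm³ = 12.69 g·m⁻²·a⁻¹
Ordering by g·m⁻²·a⁻¹: copper (16) > zinc (12.7)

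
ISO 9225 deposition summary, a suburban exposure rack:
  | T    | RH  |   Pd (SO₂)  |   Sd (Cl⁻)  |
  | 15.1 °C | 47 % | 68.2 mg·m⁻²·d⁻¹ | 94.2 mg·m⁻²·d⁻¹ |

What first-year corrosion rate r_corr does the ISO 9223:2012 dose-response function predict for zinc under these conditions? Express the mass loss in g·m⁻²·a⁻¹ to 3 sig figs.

zinc: T>10 °C ⇒ hinge -0.071·(15.1−10) = -0.3621
  Pd branch = 0.0129·Pd^0.44·e^(0.046·RH+f) = 0.5002 μm/a
  Sd branch = 0.0175·Sd^0.57·e^(0.008·RH+0.085·T) = 1.227 μm/a
  sum: 0.5002 + 1.227 → r_corr = 1.728 μm/a
Convert to mass loss: 1.728 μm/a × 7.14 g/cm³ = 12.33 g·m⁻²·a⁻¹

r_corr = 12.3 g·m⁻²·a⁻¹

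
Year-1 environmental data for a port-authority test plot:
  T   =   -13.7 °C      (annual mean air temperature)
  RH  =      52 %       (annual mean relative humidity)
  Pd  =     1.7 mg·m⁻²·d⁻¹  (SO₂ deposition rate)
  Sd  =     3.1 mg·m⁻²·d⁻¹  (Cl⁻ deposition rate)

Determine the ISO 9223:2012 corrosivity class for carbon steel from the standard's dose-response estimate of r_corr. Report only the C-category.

C1

carbon steel: T≤10 °C ⇒ hinge +0.150·(-13.7−10) = -3.5550
  Pd branch = 1.77·Pd^0.52·e^(0.02·RH+f) = 0.1886 μm/a
  Cl⁻ term: 0.102·3.1^0.62·exp(0.033·52+0.04·-13.7) = 0.6615
  sum: 0.1886 + 0.6615 → r_corr = 0.8501 μm/a
ISO 9223 Table 2 (carbon steel): 0 < 0.85 ≤ 1.3 μm/a ⇒ C1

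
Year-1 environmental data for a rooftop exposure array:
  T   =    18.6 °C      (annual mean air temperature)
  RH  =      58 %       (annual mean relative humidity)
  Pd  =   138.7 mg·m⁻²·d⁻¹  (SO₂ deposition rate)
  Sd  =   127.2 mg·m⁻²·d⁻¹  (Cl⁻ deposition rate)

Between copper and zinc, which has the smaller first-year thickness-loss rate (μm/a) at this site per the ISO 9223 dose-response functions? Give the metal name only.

copper: T>10 °C ⇒ hinge -0.080·(18.6−10) = -0.6880
  Pd branch = 0.0053·Pd^0.26·e^(0.059·RH+f) = 0.2942 μm/a
  Sd branch = 0.01025·Sd^0.27·e^(0.036·RH+0.049·T) = 0.7613 μm/a
  r_corr = 0.2942 + 0.7613 = 1.055 μm/a
zinc: f(T) = -0.071·(T−10) [T>10 °C] = -0.6106
  SO₂ term: 0.0129·138.7^0.44·exp(0.046·58-0.6106) = 0.8843
  Sd branch = 0.0175·Sd^0.57·e^(0.008·RH+0.085·T) = 2.142 μm/a
  sum: 0.8843 + 2.142 → r_corr = 3.026 μm/a
Ordering by μm/a: zinc (3.03) > copper (1.06)

copper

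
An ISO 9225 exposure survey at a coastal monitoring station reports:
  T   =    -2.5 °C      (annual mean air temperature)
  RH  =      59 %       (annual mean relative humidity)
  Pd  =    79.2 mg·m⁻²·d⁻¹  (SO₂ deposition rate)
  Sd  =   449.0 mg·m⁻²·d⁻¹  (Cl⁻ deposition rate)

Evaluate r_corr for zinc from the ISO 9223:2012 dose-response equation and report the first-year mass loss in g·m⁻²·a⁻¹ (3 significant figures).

zinc: f(T) = +0.038·(T−10) [T≤10 °C] = -0.4750
  Pd branch = 0.0129·Pd^0.44·e^(0.046·RH+f) = 0.8287 μm/a
  Cl⁻ term: 0.0175·449.0^0.57·exp(0.008·59+0.085·-2.5) = 0.7371
  sum: 0.8287 + 0.7371 → r_corr = 1.566 μm/a
Convert to mass loss: 1.566 μm/a × 7.14 g/cm³ = 11.18 g·m⁻²·a⁻¹

r_corr = 11.2 g·m⁻²·a⁻¹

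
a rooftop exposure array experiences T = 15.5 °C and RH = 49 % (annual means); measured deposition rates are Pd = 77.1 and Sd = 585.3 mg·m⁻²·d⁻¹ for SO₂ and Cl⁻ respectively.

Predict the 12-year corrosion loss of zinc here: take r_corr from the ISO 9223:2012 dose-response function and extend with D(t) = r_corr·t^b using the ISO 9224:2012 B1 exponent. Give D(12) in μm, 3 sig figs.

zinc: temperature factor f = -0.071·(5.5) = -0.3905
  Pd branch = 0.0129·Pd^0.44·e^(0.046·RH+f) = 0.5626 μm/a
  Cl⁻ term: 0.0175·585.3^0.57·exp(0.008·49+0.085·15.5) = 3.655
  sum: 0.5626 + 3.655 → r_corr = 4.217 μm/a
Power-law: D(12) = r_corr · 12^0.813
  D(12) = 4.217 × 12^0.813 = 4.217 × 7.54 = 31.8 μm

D(12) = 31.8 μm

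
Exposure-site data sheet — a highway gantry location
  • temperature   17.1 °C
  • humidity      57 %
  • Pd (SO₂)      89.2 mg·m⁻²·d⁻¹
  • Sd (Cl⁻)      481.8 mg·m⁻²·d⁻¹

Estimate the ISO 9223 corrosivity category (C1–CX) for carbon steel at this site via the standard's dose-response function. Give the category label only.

C5

carbon steel: T>10 °C ⇒ hinge -0.054·(17.1−10) = -0.3834
  sulphur-dioxide contribution → 38.97 μm/a
  chloride contribution → 61.09 μm/a
  ⇒ r_corr(carbon steel) = 100.1 μm/a
Category bounds: 80…200 μm/a bracket r_corr ⇒ C5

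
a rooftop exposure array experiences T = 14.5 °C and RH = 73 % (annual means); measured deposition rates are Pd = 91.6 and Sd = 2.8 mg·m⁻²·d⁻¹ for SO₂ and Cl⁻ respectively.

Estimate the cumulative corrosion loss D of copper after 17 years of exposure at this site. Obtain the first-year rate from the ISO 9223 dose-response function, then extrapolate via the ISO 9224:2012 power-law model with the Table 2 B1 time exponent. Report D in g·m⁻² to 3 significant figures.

D(17) = 75.3 g·m⁻²

copper: f(T) = -0.080·(T−10) [T>10 °C] = -0.3600
  Pd branch = 0.0053·Pd^0.26·e^(0.059·RH+f) = 0.8882 μm/a
  Sd branch = 0.01025·Sd^0.27·e^(0.036·RH+0.049·T) = 0.3814 μm/a
  sum: 0.8882 + 0.3814 → r_corr = 1.27 μm/a
ISO 9224: D(t) = r_corr · t^b with b = 0.667 (copper, B1)
  D(17) = 1.27 × 17^0.667 = 1.27 × 6.618 = 8.402 μm
  Mass loss = 8.402 μm × 8.96 g/cm³ = 75.28 g·m⁻²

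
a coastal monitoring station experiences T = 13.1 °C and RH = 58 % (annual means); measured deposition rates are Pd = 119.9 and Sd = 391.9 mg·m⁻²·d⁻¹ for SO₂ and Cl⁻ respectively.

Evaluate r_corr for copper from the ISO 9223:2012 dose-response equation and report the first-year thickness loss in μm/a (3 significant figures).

copper: temperature factor f = -0.080·(3.1) = -0.2480
  SO₂ term: 0.0053·119.9^0.26·exp(0.059·58-0.2480) = 0.4398
  Sd branch = 0.01025·Sd^0.27·e^(0.036·RH+0.049·T) = 0.7879 μm/a
  sum: 0.4398 + 0.7879 → r_corr = 1.228 μm/a

r_corr = 1.23 μm/a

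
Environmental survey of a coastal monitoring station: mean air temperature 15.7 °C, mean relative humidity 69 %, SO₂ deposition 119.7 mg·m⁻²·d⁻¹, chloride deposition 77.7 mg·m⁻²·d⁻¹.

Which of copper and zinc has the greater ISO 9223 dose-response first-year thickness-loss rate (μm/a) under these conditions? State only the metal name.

zinc

copper: f(T) = -0.080·(T−10) [T>10 °C] = -0.4560
  sulphur-dioxide contribution → 0.6832 μm/a
  chloride contribution → 0.8591 μm/a
  total first-year rate 1.542 μm/a
zinc: T>10 °C ⇒ hinge -0.071·(15.7−10) = -0.4047
  sulphur-dioxide contribution → 1.689 μm/a
  chloride contribution → 1.38 μm/a
  ⇒ r_corr(zinc) = 3.069 μm/a
Ordering by μm/a: zinc (3.07) > copper (1.54)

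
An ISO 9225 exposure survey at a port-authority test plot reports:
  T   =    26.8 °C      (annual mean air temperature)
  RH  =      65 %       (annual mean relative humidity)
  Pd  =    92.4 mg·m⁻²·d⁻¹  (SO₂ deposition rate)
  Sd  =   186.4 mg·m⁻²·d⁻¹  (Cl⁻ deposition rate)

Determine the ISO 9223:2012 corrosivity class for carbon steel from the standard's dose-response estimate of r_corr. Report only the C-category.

C5

carbon steel: T>10 °C ⇒ hinge -0.054·(26.8−10) = -0.9072
  Pd branch = 1.77·Pd^0.52·e^(0.02·RH+f) = 27.59 μm/a
  Cl⁻ term: 0.102·186.4^0.62·exp(0.033·65+0.04·26.8) = 65.07
  r_corr = 27.59 + 65.07 = 92.66 μm/a
92.7 μm/a falls in (80, 200] for carbon steel → category C5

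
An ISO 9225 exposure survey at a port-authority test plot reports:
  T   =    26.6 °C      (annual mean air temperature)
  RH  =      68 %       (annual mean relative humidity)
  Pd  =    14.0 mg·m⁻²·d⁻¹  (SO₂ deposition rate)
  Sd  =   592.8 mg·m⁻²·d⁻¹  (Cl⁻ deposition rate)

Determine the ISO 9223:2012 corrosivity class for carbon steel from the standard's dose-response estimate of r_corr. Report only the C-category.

carbon steel: temperature factor f = -0.054·(16.6) = -0.8964
  SO₂ term: 1.77·14.0^0.52·exp(0.02·68-0.8964) = 11.1
  Cl⁻ term: 0.102·592.8^0.62·exp(0.033·68+0.04·26.6) = 146
  r_corr = 11.1 + 146 = 157.1 μm/a
Category bounds: 80…200 μm/a bracket r_corr ⇒ C5

C5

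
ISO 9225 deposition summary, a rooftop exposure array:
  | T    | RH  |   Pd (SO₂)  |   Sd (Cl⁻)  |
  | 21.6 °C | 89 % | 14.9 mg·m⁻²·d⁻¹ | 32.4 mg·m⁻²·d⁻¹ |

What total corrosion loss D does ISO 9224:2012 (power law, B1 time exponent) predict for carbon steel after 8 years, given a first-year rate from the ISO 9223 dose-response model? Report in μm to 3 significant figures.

D(8) = 185 μm

carbon steel: f(T) = -0.054·(T−10) [T>10 °C] = -0.6264
  Pd branch = 1.77·Pd^0.52·e^(0.02·RH+f) = 22.86 μm/a
  Cl⁻ term: 0.102·32.4^0.62·exp(0.033·89+0.04·21.6) = 39.44
  r_corr = 22.86 + 39.44 = 62.29 μm/a
Power-law: D(8) = r_corr · 8^0.523
  D(8) = 62.29 × 8^0.523 = 62.29 × 2.967 = 184.8 μm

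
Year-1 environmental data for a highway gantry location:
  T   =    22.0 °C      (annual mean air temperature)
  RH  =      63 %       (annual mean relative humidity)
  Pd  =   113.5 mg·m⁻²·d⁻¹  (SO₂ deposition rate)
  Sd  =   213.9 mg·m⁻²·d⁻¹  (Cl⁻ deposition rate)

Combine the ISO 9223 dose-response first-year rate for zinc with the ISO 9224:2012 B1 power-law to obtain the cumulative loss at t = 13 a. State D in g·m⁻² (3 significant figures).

zinc: temperature factor f = -0.071·(12.0) = -0.8520
  SO₂ term: 0.0129·113.5^0.44·exp(0.046·63-0.8520) = 0.8005
  Sd branch = 0.0175·Sd^0.57·e^(0.008·RH+0.085·T) = 4.002 μm/a
  sum: 0.8005 + 4.002 → r_corr = 4.802 μm/a
ISO 9224: D(t) = r_corr · t^b with b = 0.813 (zinc, B1)
  D(13) = 4.802 × 13^0.813 = 4.802 × 8.047 = 38.65 μm
  Mass loss = 38.65 μm × 7.14 g/cm³ = 275.9 g·m⁻²

D(13) = 276 g·m⁻²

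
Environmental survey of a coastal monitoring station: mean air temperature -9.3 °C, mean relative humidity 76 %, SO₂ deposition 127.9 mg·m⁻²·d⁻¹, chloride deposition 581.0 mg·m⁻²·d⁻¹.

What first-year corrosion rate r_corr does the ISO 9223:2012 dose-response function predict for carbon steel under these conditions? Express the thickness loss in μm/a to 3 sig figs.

r_corr = 50.2 μm/a

carbon steel: f(T) = +0.150·(T−10) [T≤10 °C] = -2.8950
  sulphur-dioxide contribution → 5.577 μm/a
  chloride contribution → 44.67 μm/a
  ⇒ r_corr(carbon steel) = 50.25 μm/a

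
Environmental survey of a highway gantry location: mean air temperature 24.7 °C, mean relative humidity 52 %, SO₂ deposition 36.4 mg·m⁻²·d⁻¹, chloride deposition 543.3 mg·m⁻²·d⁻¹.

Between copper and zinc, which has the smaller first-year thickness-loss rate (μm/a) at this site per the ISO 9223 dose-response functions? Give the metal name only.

copper: temperature factor f = -0.080·(14.7) = -1.1760
  Pd branch = 0.0053·Pd^0.26·e^(0.059·RH+f) = 0.08951 μm/a
  Cl⁻ term: 0.01025·543.3^0.27·exp(0.036·52+0.049·24.7) = 1.224
  r_corr = 0.08951 + 1.224 = 1.314 μm/a
zinc: T>10 °C ⇒ hinge -0.071·(24.7−10) = -1.0437
  Pd branch = 0.0129·Pd^0.44·e^(0.046·RH+f) = 0.2416 μm/a
  Cl⁻ term: 0.0175·543.3^0.57·exp(0.008·52+0.085·24.7) = 7.843
  r_corr = 0.2416 + 7.843 = 8.084 μm/a
Ordering by μm/a: zinc (8.08) > copper (1.31)

copper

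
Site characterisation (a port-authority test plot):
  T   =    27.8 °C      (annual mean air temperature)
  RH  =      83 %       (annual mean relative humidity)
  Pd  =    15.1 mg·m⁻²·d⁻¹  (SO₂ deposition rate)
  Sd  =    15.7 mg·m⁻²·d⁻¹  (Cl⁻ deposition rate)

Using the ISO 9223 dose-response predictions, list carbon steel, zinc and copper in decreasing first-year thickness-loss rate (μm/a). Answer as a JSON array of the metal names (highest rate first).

["carbon steel", "zinc", "copper"]

carbon steel: f(T) = -0.054·(T−10) [T>10 °C] = -0.9612
  SO₂ term: 1.77·15.1^0.52·exp(0.02·83-0.9612) = 14.61
  Sd branch = 0.102·Sd^0.62·e^(0.033·RH+0.04·T) = 26.46 μm/a
  sum: 14.61 + 26.46 → r_corr = 41.06 μm/a
zinc: temperature factor f = -0.071·(17.8) = -1.2638
  Pd branch = 0.0129·Pd^0.44·e^(0.046·RH+f) = 0.5478 μm/a
  Sd branch = 0.0175·Sd^0.57·e^(0.008·RH+0.085·T) = 1.735 μm/a
  sum: 0.5478 + 1.735 → r_corr = 2.283 μm/a
copper: temperature factor f = -0.080·(17.8) = -1.4240
  SO₂ term: 0.0053·15.1^0.26·exp(0.059·83-1.4240) = 0.346
  Sd branch = 0.01025·Sd^0.27·e^(0.036·RH+0.049·T) = 1.671 μm/a
  sum: 0.346 + 1.671 → r_corr = 2.017 μm/a
Ordering by μm/a: carbon steel (41.1) > zinc (2.28) > copper (2.02)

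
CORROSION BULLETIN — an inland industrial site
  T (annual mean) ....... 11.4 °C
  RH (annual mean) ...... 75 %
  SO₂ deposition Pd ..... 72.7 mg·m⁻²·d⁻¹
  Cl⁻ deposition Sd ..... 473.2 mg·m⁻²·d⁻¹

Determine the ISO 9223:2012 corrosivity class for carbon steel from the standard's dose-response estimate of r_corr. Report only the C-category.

C5

carbon steel: f(T) = -0.054·(T−10) [T>10 °C] = -0.0756
  sulphur-dioxide contribution → 68.33 μm/a
  chloride contribution → 87.11 μm/a
  ⇒ r_corr(carbon steel) = 155.4 μm/a
155 μm/a falls in (80, 200] for carbon steel → category C5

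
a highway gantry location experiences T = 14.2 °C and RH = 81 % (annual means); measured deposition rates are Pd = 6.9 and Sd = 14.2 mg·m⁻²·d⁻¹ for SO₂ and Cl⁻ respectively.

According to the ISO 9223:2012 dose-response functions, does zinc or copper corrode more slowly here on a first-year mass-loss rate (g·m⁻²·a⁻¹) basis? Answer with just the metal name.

zinc: T>10 °C ⇒ hinge -0.071·(14.2−10) = -0.2982
  SO₂ term: 0.0129·6.9^0.44·exp(0.046·81-0.2982) = 0.9297
  Cl⁻ term: 0.0175·14.2^0.57·exp(0.008·81+0.085·14.2) = 0.5075
  r_corr = 0.9297 + 0.5075 = 1.437 μm/a
  mass loss = 1.437 μm/a × 7.14 g/cm³ = 10.26 g·m⁻²·a⁻¹
copper: f(T) = -0.080·(T−10) [T>10 °C] = -0.3360
  Pd branch = 0.0053·Pd^0.26·e^(0.059·RH+f) = 0.7446 μm/a
  Sd branch = 0.01025·Sd^0.27·e^(0.036·RH+0.049·T) = 0.777 μm/a
  sum: 0.7446 + 0.777 → r_corr = 1.522 μm/a
  mass loss = 1.522 μm/a × 8.96 g/cm³ = 13.63 g·m⁻²·a⁻¹
Ordering by g·m⁻²·a⁻¹: copper (13.6) > zinc (10.3)

zinc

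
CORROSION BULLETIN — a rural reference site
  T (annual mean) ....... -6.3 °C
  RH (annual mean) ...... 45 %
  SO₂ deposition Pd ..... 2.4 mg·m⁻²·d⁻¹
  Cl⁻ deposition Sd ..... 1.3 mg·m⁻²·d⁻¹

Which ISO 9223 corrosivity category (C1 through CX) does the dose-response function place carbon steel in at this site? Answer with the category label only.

C1

carbon steel: f(T) = +0.150·(T−10) [T≤10 °C] = -2.4450
  sulphur-dioxide contribution → 0.5952 μm/a
  chloride contribution → 0.4118 μm/a
  ⇒ r_corr(carbon steel) = 1.007 μm/a
ISO 9223 Table 2 (carbon steel): 0 < 1.01 ≤ 1.3 μm/a ⇒ C1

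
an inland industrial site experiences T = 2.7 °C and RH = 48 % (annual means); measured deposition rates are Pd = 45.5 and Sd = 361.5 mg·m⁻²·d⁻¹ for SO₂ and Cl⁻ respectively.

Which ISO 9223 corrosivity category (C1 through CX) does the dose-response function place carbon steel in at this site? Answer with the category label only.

carbon steel: f(T) = +0.150·(T−10) [T≤10 °C] = -1.0950
  sulphur-dioxide contribution → 11.26 μm/a
  chloride contribution → 21.35 μm/a
  total first-year rate 32.61 μm/a
ISO 9223 Table 2 (carbon steel): 25 < 32.6 ≤ 50 μm/a ⇒ C3

C3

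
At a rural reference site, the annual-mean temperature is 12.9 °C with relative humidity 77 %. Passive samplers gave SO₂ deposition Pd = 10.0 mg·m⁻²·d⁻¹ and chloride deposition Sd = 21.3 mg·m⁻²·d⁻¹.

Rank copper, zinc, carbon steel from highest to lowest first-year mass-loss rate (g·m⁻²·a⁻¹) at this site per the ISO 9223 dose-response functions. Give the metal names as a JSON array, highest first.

copper: f(T) = -0.080·(T−10) [T>10 °C] = -0.2320
  SO₂ term: 0.0053·10.0^0.26·exp(0.059·77-0.2320) = 0.7187
  Sd branch = 0.01025·Sd^0.27·e^(0.036·RH+0.049·T) = 0.7043 μm/a
  r_corr = 0.7187 + 0.7043 = 1.423 μm/a
  mass loss = 1.423 μm/a × 8.96 g/cm³ = 12.75 g·m⁻²·a⁻¹
zinc: T>10 °C ⇒ hinge -0.071·(12.9−10) = -0.2059
  SO₂ term: 0.0129·10.0^0.44·exp(0.046·77-0.2059) = 0.9987
  Sd branch = 0.0175·Sd^0.57·e^(0.008·RH+0.085·T) = 0.5546 μm/a
  r_corr = 0.9987 + 0.5546 = 1.553 μm/a
  mass loss = 1.553 μm/a × 7.14 g/cm³ = 11.09 g·m⁻²·a⁻¹
carbon steel: temperature factor f = -0.054·(2.9) = -0.1566
  Pd branch = 1.77·Pd^0.52·e^(0.02·RH+f) = 23.38 μm/a
  Sd branch = 0.102·Sd^0.62·e^(0.033·RH+0.04·T) = 14.45 μm/a
  r_corr = 23.38 + 14.45 = 37.83 μm/a
  mass loss = 37.83 μm/a × 7.85 g/cm³ = 296.9 g·m⁻²·a⁻¹
Ordering by g·m⁻²·a⁻¹: carbon steel (297) > copper (12.7) > zinc (11.1)

["carbon steel", "copper", "zinc"]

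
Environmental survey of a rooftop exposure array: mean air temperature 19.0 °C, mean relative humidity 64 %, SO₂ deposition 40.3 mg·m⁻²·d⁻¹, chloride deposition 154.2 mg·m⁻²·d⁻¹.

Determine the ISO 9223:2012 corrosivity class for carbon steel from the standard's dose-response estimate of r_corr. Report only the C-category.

carbon steel: f(T) = -0.054·(T−10) [T>10 °C] = -0.4860
  SO₂ term: 1.77·40.3^0.52·exp(0.02·64-0.4860) = 26.76
  Sd branch = 0.102·Sd^0.62·e^(0.033·RH+0.04·T) = 40.97 μm/a
  r_corr = 26.76 + 40.97 = 67.74 μm/a
Category bounds: 50…80 μm/a bracket r_corr ⇒ C4

C4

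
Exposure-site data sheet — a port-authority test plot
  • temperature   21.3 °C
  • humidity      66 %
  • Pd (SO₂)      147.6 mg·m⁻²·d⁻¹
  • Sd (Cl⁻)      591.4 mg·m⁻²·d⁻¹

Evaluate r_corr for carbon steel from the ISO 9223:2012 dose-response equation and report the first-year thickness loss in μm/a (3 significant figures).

carbon steel: temperature factor f = -0.054·(11.3) = -0.6102
  Pd branch = 1.77·Pd^0.52·e^(0.02·RH+f) = 48.32 μm/a
  Cl⁻ term: 0.102·591.4^0.62·exp(0.033·66+0.04·21.3) = 110.4
  sum: 48.32 + 110.4 → r_corr = 158.8 μm/a

r_corr = 159 μm/a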